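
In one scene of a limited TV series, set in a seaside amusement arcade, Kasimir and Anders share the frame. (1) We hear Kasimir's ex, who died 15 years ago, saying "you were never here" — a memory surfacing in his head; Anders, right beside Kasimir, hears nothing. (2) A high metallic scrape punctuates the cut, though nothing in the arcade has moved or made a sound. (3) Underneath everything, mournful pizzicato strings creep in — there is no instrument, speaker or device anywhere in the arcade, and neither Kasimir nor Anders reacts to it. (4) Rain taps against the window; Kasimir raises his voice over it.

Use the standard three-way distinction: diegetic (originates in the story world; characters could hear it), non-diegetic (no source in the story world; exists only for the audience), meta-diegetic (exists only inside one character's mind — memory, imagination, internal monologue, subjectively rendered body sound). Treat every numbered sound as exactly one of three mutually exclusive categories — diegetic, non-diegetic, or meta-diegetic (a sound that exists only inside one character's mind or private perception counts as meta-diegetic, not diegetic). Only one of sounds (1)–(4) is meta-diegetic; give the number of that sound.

(1) is meta-diegetic: a remembered line, private to Kasimir — not present in the room, not audible to Anders.
Sound (2): it's a sound-design accent with no in-world source; no one in the scene can hear it, so non-diegetic.
(3) score with no on-screen or off-screen source; it exists for the audience alone → non-diegetic.
(4) is diegetic: ambient/room sound belonging to the story's physical space.
Only (1) is meta-diegetic.

1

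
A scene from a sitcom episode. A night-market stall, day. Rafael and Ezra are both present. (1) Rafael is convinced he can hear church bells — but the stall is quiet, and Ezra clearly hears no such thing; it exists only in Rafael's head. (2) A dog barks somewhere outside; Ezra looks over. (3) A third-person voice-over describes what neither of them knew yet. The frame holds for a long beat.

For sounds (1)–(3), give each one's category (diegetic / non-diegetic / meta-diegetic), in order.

(1) is meta-diegetic: the sound is imagined by Rafael; nothing in the story world is producing it and Ezra can't hear it.
Sound (2): a dog is a real object/event in the scene's world, so diegetic.
(3) the narrator exists outside the story world, addressing only the audience → non-diegetic.

meta-diegetic, diegetic, non-diegetic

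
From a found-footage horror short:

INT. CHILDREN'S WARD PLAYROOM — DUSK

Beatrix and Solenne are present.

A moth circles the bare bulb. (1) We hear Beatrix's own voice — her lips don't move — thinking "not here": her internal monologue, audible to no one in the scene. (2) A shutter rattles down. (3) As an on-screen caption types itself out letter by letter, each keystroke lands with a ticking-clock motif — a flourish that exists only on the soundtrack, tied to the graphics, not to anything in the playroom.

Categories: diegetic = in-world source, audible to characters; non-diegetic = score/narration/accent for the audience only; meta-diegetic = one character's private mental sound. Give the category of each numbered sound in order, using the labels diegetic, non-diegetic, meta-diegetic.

(1) is meta-diegetic: it's Beatrix's unspoken thought, heard only by the audience via her subjectivity.
Sound (2): an in-world source (a shutter); characters could hear it, so diegetic.
(3) the caption isn't part of the story world, so neither is the sound tied to it → non-diegetic.

meta-diegetic, diegetic, non-diegetic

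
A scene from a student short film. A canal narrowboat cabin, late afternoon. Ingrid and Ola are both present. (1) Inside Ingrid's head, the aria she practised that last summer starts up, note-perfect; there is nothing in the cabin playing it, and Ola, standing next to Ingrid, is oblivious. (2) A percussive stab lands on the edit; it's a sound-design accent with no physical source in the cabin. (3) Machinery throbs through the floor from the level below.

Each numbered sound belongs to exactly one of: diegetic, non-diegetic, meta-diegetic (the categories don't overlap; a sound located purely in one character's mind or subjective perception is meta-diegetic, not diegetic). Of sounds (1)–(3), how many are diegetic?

Sound (1): the music is a memory playing inside Ingrid's mind alone; no real-world source, Ola can't hear it, so meta-diegetic.
(2) is non-diegetic: an editorial stinger — it belongs to the cut, not the story world.
Sound (3): machinery is part of the location's real environment, so diegetic.
So 1 of the 3 is diegetic: (3).

1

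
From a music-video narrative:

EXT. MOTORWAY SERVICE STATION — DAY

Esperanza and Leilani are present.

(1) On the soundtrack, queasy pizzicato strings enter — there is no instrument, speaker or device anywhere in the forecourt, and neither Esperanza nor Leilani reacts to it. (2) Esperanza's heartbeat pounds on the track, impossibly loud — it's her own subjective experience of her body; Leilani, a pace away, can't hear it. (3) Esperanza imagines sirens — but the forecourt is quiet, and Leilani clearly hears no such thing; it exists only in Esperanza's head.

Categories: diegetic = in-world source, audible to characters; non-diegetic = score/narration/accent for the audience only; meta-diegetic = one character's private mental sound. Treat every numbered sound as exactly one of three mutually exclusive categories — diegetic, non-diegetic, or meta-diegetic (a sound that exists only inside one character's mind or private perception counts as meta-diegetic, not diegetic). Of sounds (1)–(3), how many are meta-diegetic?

2

(1) is non-diegetic: score with no on-screen or off-screen source; it exists for the audience alone.
(2) is meta-diegetic: it's Esperanza's internal bodily sensation rendered as sound; only Esperanza 'hears' it.
(3) Esperanza alone 'hears' it — an imagined sound, not present in the space → meta-diegetic.
So 2 of the 3 are meta-diegetic: (2), (3).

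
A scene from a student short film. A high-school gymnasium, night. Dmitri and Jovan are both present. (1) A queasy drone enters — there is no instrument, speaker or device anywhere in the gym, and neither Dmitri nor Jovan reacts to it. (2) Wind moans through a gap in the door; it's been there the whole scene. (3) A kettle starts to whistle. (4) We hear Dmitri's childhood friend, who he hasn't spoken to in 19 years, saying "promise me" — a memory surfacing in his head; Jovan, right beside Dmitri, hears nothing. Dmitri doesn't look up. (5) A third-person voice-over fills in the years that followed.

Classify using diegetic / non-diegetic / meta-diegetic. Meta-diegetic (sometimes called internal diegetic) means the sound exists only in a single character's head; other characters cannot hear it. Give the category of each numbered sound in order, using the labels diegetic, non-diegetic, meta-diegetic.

(1) is non-diegetic: it has no source in the story world and no character can hear it — it's underscore.
Sound (2): it's the actual ambient sound of the location, so diegetic.
(3) is diegetic: the sound comes from a kettle physically present in the location.
(4) a remembered line, private to Dmitri — not present in the room, not audible to Jovan → meta-diegetic.
Sound (5): commentary laid over the scene from outside the fiction, so non-diegetic.

non-diegetic, diegetic, diegetic, meta-diegetic, non-diegetic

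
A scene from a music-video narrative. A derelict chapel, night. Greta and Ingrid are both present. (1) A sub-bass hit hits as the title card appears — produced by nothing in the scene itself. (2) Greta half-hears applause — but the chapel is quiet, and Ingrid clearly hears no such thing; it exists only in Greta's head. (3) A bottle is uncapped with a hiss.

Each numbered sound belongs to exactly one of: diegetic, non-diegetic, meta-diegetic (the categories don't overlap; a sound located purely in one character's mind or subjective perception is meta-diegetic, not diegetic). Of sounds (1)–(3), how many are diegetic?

(1) nothing in the scene produces it; it's an accent added for the audience → non-diegetic.
(2) is meta-diegetic: subjective to Greta: the chapel is silent and Ingrid hears nothing.
(3) is diegetic: the sound comes from a bottle physically present in the location.
So 1 of the 3 is diegetic: (3).

1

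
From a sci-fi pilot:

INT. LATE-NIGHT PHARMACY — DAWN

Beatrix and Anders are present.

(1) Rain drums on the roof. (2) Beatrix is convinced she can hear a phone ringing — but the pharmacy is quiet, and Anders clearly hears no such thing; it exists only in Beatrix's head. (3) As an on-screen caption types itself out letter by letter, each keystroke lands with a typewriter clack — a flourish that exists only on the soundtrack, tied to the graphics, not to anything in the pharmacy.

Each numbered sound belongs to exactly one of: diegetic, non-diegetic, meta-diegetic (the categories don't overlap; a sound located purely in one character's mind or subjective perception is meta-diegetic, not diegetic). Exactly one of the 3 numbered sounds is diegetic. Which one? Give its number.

(1) is diegetic: ambient/room sound belonging to the story's physical space.
Sound (2): the sound is imagined by Beatrix; nothing in the story world is producing it and Anders can't hear it, so meta-diegetic.
(3) sound married to a title/caption — outside the diegesis by definition → non-diegetic.
Only (1) is diegetic.

1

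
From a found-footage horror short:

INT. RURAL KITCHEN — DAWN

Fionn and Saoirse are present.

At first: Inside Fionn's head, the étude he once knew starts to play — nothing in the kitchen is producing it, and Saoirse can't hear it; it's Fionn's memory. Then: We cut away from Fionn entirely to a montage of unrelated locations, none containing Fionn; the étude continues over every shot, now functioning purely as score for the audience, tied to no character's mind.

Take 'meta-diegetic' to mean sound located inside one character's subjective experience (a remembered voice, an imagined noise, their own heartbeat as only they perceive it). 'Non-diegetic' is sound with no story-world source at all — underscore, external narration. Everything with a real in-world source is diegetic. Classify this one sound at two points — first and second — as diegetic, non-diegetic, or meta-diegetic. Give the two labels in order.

First: the music lives inside Fionn's mind alone; Saoirse can't hear it → meta-diegetic.
Second: once it plays over shots Fionn isn't in, detached from any character's subjectivity, it's conventional underscore → non-diegetic.

meta-diegetic, non-diegetic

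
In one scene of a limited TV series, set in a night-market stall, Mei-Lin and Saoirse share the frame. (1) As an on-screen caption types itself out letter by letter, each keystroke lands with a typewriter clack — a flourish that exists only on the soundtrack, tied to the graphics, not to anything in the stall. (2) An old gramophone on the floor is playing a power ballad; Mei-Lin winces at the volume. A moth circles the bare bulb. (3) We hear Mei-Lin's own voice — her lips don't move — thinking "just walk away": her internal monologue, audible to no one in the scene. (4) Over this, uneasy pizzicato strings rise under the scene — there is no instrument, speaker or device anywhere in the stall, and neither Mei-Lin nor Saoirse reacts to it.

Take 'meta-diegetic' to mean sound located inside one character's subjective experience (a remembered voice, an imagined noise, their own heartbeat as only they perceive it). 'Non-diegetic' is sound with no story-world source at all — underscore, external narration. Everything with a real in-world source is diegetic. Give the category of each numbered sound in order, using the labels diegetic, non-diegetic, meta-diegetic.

(1) is non-diegetic: sound married to a title/caption — outside the diegesis by definition.
(2) is diegetic: source music from an old gramophone, which exists in the story world.
Sound (3): Mei-Lin's thought-voice: a private mental sound no other character can hear, so meta-diegetic.
Sound (4): it has no source in the story world and no character can hear it — it's underscore, so non-diegetic.

non-diegetic, diegetic, meta-diegetic, non-diegetic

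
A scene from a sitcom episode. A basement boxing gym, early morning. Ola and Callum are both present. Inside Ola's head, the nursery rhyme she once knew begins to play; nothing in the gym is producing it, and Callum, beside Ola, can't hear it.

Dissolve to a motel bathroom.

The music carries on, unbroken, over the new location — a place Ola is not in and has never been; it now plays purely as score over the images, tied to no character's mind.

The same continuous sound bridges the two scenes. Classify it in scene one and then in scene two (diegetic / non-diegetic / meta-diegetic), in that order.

Scene one: the music exists only inside Ola's mind; Callum can't hear it → meta-diegetic.
Scene two: it's detached from Ola entirely and plays over unrelated images with no in-world source — conventional underscore → non-diegetic.

meta-diegetic, non-diegetic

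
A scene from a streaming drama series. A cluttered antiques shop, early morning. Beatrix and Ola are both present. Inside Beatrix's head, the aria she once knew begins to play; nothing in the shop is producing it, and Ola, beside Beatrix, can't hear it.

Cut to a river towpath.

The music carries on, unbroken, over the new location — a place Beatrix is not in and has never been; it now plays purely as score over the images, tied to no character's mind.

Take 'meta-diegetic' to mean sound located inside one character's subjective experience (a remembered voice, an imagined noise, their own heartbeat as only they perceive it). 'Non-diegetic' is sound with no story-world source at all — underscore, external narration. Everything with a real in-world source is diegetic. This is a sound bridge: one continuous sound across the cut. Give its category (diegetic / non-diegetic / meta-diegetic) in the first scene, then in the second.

Scene one: the music exists only inside Beatrix's mind; Ola can't hear it → meta-diegetic.
Scene two: it's detached from Beatrix entirely and plays over unrelated images with no in-world source — conventional underscore → non-diegetic.

meta-diegetic, non-diegetic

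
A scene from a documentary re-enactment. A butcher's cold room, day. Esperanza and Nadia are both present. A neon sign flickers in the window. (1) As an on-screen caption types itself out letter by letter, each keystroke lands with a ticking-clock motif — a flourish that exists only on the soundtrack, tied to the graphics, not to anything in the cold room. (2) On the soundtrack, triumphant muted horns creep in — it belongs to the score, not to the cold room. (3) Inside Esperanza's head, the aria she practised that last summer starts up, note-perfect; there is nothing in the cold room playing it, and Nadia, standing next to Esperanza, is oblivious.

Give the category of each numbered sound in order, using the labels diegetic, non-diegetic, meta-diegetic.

Sound (1): the caption isn't part of the story world, so neither is the sound tied to it, so non-diegetic.
(2) is non-diegetic: score with no on-screen or off-screen source; it exists for the audience alone.
(3) remembered music, private to Esperanza — Nadia is oblivious because it isn't in the room → meta-diegetic.

non-diegetic, non-diegetic, meta-diegetic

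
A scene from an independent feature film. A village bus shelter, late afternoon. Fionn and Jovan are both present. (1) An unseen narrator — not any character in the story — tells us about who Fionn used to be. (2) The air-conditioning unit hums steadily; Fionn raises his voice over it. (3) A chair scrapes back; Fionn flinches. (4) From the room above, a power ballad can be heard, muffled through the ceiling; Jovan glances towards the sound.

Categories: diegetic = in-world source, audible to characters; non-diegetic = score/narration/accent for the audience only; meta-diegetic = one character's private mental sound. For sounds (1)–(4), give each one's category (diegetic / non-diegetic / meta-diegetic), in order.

(1) is non-diegetic: commentary laid over the scene from outside the fiction.
(2) ambient/room sound belonging to the story's physical space → diegetic.
(3) is diegetic: the sound comes from a chair physically present in the location.
(4) off-screen diegetic: the source is out of frame but still in the story's space → diegetic.

non-diegetic, diegetic, diegetic, diegetic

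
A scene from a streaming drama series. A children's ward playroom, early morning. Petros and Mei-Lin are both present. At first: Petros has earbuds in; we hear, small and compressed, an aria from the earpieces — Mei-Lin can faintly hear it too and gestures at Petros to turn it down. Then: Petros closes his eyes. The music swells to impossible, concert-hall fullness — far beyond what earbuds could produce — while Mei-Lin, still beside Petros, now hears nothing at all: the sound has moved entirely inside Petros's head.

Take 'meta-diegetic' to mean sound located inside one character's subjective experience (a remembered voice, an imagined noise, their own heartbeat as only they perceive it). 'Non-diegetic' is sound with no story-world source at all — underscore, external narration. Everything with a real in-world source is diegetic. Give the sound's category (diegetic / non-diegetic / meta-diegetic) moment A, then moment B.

diegetic, meta-diegetic

Moment A: the earbuds are a physical source both characters can hear → diegetic.
Moment B: the music now exists only as Petros's subjective experience; Mei-Lin can no longer hear it → meta-diegetic.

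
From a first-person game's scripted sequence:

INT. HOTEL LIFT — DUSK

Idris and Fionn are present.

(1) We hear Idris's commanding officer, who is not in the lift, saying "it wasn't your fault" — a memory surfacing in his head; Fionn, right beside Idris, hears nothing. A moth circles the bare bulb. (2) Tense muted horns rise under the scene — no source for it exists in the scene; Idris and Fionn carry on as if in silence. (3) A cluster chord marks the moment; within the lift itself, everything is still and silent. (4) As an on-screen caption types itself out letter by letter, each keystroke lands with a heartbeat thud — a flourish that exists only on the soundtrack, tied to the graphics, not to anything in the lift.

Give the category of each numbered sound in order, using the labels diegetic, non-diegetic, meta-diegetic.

meta-diegetic, non-diegetic, non-diegetic, non-diegetic

Sound (1): the voice is a memory playing only inside Idris's mind; Fionn can't hear it, so meta-diegetic.
(2) is non-diegetic: score with no on-screen or off-screen source; it exists for the audience alone.
(3) is non-diegetic: it's a sound-design accent with no in-world source; no one in the scene can hear it.
(4) the caption isn't part of the story world, so neither is the sound tied to it → non-diegetic.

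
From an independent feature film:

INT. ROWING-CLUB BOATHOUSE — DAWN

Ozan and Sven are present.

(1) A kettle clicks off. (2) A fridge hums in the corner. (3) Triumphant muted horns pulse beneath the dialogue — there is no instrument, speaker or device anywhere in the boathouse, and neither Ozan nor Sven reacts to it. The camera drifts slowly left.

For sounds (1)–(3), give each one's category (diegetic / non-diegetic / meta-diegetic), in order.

(1) is diegetic: the sound comes from a kettle physically present in the location.
(2) it's the actual ambient sound of the location → diegetic.
(3) score with no on-screen or off-screen source; it exists for the audience alone → non-diegetic.

diegetic, diegetic, non-diegetic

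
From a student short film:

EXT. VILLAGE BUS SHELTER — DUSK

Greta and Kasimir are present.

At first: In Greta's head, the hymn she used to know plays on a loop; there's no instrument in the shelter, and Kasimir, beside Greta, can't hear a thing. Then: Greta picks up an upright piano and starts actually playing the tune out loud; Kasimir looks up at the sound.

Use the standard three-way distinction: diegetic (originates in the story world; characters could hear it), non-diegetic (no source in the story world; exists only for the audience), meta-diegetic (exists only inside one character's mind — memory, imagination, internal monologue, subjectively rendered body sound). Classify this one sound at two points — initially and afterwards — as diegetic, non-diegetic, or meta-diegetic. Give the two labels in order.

meta-diegetic, diegetic

Initially: the tune exists only as Greta's private memory; Kasimir can't hear it → meta-diegetic.
Afterwards: Greta is now producing it live on an upright piano, in the room, and Kasimir hears it → diegetic.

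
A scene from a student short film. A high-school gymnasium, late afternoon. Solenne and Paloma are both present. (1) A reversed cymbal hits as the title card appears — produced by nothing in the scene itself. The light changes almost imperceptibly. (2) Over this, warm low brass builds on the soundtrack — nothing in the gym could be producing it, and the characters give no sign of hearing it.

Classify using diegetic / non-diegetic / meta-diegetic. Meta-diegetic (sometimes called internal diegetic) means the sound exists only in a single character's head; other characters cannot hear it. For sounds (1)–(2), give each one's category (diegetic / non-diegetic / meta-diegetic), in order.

(1) nothing in the scene produces it; it's an accent added for the audience → non-diegetic.
(2) is non-diegetic: score with no on-screen or off-screen source; it exists for the audience alone.

non-diegetic, non-diegetic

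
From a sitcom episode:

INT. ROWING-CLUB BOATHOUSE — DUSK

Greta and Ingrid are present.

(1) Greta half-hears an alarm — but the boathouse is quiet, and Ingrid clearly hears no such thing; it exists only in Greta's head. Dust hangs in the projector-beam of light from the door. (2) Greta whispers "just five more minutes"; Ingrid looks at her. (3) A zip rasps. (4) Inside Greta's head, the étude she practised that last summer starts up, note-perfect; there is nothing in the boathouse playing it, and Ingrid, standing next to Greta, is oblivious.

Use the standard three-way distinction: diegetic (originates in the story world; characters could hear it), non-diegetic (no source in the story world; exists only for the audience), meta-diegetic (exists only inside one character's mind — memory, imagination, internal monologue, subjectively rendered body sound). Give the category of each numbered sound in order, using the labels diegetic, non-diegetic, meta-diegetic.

(1) is meta-diegetic: the sound is imagined by Greta; nothing in the story world is producing it and Ingrid can't hear it.
(2) is diegetic: Greta is a character speaking aloud in the scene.
Sound (3): the sound comes from a zip physically present in the location, so diegetic.
(4) is meta-diegetic: remembered music, private to Greta — Ingrid is oblivious because it isn't in the room.

meta-diegetic, diegetic, diegetic, meta-diegetic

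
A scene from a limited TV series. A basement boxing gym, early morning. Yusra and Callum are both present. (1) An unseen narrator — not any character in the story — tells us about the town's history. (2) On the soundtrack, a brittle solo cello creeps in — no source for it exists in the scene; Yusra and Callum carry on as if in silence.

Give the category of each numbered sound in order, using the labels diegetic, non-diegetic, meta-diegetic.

(1) is non-diegetic: commentary laid over the scene from outside the fiction.
Sound (2): it has no source in the story world and no character can hear it — it's underscore, so non-diegetic.

non-diegetic, non-diegetic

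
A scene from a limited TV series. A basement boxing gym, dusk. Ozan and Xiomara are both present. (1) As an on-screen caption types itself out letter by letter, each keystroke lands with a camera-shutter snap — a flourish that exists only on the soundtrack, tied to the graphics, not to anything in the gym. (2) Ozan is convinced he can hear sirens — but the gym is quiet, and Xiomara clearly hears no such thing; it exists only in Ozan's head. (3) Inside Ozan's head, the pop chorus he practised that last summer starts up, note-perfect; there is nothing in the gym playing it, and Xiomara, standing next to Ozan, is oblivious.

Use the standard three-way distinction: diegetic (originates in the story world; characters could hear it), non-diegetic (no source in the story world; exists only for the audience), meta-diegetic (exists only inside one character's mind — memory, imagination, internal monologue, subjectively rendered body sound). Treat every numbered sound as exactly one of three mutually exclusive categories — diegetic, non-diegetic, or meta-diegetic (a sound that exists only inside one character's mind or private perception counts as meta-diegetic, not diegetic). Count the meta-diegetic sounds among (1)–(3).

(1) the caption isn't part of the story world, so neither is the sound tied to it → non-diegetic.
(2) Ozan alone 'hears' it — an imagined sound, not present in the space → meta-diegetic.
(3) it lives in Ozan's subjectivity, not in the gym → meta-diegetic.
So 2 of the 3 are meta-diegetic: (2), (3).

2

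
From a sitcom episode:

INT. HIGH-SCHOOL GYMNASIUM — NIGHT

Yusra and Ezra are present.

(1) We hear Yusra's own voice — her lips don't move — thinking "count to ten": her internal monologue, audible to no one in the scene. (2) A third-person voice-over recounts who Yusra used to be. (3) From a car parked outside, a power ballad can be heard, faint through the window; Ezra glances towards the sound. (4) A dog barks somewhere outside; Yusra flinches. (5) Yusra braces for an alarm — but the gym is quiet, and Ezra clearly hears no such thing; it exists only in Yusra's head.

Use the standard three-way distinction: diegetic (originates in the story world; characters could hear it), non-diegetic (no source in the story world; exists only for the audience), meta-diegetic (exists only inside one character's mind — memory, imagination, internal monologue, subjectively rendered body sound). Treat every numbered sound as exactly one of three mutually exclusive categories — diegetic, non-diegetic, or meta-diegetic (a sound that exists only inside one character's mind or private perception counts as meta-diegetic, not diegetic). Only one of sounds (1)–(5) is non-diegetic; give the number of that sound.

2

(1) is meta-diegetic: it's Yusra's unspoken thought, heard only by the audience via her subjectivity.
Sound (2): the narrator exists outside the story world, addressing only the audience, so non-diegetic.
(3) it's coming from a car parked outside — a location within the story world — and Ezra reacts → diegetic.
(4) is diegetic: the sound comes from a dog physically present in the location.
(5) is meta-diegetic: subjective to Yusra: the gym is silent and Ezra hears nothing.
Only (2) is non-diegetic.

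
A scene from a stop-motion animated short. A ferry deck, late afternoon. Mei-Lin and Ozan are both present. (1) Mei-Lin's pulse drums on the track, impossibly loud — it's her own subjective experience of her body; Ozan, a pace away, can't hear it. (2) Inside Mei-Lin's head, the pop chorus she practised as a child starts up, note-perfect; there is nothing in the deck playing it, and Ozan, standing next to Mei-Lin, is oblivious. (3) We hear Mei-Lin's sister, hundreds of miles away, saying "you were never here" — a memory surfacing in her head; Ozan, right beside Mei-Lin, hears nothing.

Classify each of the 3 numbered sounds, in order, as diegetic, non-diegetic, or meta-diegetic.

Sound (1): a subjective body sound — Mei-Lin's private perception, inaudible to Ozan, so meta-diegetic.
(2) remembered music, private to Mei-Lin — Ozan is oblivious because it isn't in the room → meta-diegetic.
(3) is meta-diegetic: it's Mei-Lin's recollection rendered as sound; the other character can't hear it.

meta-diegetic, meta-diegetic, meta-diegetic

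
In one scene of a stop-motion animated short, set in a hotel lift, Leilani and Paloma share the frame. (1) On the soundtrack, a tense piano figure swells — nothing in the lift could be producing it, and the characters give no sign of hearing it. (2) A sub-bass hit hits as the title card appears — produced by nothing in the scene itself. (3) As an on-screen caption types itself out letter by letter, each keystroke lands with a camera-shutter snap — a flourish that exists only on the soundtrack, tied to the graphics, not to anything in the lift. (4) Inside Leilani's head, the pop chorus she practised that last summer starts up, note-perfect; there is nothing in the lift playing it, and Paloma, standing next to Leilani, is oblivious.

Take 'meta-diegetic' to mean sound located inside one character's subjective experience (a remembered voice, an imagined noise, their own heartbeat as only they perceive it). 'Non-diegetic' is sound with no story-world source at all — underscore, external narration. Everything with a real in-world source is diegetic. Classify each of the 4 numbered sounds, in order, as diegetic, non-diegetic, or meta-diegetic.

non-diegetic, non-diegetic, non-diegetic, meta-diegetic

Sound (1): nothing in the lift produces it and the characters don't hear it — pure soundtrack, so non-diegetic.
Sound (2): it's a sound-design accent with no in-world source; no one in the scene can hear it, so non-diegetic.
(3) is non-diegetic: the caption isn't part of the story world, so neither is the sound tied to it.
(4) the music is a memory playing inside Leilani's mind alone; no real-world source, Paloma can't hear it → meta-diegetic.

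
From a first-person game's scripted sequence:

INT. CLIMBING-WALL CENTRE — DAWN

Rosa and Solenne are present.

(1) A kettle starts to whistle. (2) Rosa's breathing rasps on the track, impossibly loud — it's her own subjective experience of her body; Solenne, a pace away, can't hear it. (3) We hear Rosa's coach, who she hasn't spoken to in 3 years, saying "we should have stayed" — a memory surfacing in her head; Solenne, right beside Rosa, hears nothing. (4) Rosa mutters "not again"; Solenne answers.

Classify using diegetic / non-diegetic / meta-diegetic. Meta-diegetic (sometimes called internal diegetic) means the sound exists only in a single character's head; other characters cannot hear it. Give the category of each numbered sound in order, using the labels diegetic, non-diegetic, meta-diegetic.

(1) the sound comes from a kettle physically present in the location → diegetic.
(2) is meta-diegetic: it's Rosa's internal bodily sensation rendered as sound; only Rosa 'hears' it.
(3) it's Rosa's recollection rendered as sound; the other character can't hear it → meta-diegetic.
Sound (4): on-screen dialogue — Rosa speaks and Solenne is there to hear, so diegetic.

diegetic, meta-diegetic, meta-diegetic, diegetic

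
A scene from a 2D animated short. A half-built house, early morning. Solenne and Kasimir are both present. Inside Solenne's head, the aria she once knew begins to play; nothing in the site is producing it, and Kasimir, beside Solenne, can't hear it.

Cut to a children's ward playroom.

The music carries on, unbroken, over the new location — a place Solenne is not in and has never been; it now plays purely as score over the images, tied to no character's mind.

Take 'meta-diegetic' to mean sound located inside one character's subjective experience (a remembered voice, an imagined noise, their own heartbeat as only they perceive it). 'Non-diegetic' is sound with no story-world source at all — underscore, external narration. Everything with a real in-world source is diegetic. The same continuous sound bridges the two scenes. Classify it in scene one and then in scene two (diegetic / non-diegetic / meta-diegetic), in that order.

Scene one: the music exists only inside Solenne's mind; Kasimir can't hear it → meta-diegetic.
Scene two: it's detached from Solenne entirely and plays over unrelated images with no in-world source — conventional underscore → non-diegetic.

meta-diegetic, non-diegetic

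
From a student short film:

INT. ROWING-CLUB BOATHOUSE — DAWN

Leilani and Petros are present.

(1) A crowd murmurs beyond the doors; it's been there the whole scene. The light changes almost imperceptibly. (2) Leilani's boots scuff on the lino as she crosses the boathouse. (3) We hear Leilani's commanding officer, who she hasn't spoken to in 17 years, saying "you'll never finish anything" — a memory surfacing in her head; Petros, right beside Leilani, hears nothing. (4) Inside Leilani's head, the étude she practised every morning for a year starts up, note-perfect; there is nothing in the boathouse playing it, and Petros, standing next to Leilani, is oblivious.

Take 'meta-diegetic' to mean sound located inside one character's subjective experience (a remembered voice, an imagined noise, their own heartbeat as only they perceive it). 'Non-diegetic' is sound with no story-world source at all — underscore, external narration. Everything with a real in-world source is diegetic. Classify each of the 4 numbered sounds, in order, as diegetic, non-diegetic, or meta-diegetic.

Sound (1): it's the actual ambient sound of the location, so diegetic.
(2) it's the physical sound of Leilani moving in the space → diegetic.
(3) the voice is a memory playing only inside Leilani's mind; Petros can't hear it → meta-diegetic.
(4) the music is a memory playing inside Leilani's mind alone; no real-world source, Petros can't hear it → meta-diegetic.

diegetic, diegetic, meta-diegetic, meta-diegetic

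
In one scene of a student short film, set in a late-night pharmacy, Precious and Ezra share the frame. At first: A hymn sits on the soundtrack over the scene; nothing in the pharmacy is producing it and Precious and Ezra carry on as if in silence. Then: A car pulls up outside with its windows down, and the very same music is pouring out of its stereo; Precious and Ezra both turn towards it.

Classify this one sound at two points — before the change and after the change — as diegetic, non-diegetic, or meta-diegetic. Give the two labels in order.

Before the change: no in-world source exists and no character can hear it — underscore → non-diegetic.
After the change: the car stereo is now a real source in the story world and the characters hear it → diegetic.

non-diegetic, diegetic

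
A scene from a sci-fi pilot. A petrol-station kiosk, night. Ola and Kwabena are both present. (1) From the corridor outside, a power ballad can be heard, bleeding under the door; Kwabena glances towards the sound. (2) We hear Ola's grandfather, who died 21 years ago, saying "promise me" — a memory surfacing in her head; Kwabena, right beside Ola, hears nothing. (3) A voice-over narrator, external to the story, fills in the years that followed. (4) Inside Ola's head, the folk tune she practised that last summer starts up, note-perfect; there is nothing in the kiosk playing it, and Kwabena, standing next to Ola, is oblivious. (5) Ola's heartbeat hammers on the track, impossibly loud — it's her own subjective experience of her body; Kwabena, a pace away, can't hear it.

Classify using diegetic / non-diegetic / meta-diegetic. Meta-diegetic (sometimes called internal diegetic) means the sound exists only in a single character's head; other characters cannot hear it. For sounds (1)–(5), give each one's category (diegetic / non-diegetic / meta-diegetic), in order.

(1) off-screen diegetic: the source is out of frame but still in the story's space → diegetic.
(2) is meta-diegetic: the voice is a memory playing only inside Ola's mind; Kwabena can't hear it.
(3) is non-diegetic: commentary laid over the scene from outside the fiction.
(4) is meta-diegetic: it lives in Ola's subjectivity, not in the kiosk.
(5) is meta-diegetic: it's Ola's internal bodily sensation rendered as sound; only Ola 'hears' it.

diegetic, meta-diegetic, non-diegetic, meta-diegetic, meta-diegetic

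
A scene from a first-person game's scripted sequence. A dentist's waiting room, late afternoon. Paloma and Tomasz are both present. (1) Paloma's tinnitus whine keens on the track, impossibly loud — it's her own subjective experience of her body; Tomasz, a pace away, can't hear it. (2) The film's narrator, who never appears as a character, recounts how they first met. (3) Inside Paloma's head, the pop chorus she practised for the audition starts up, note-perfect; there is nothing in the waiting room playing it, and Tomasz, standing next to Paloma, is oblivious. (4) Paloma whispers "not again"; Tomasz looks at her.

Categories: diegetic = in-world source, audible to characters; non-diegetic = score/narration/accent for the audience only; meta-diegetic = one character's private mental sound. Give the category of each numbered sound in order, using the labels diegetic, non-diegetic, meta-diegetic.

meta-diegetic, non-diegetic, meta-diegetic, diegetic

(1) a subjective body sound — Paloma's private perception, inaudible to Tomasz → meta-diegetic.
Sound (2): external voice-over — not a character, not heard by anyone in the scene, so non-diegetic.
Sound (3): it lives in Paloma's subjectivity, not in the waiting room, so meta-diegetic.
(4) is diegetic: Paloma is a character speaking aloud in the scene.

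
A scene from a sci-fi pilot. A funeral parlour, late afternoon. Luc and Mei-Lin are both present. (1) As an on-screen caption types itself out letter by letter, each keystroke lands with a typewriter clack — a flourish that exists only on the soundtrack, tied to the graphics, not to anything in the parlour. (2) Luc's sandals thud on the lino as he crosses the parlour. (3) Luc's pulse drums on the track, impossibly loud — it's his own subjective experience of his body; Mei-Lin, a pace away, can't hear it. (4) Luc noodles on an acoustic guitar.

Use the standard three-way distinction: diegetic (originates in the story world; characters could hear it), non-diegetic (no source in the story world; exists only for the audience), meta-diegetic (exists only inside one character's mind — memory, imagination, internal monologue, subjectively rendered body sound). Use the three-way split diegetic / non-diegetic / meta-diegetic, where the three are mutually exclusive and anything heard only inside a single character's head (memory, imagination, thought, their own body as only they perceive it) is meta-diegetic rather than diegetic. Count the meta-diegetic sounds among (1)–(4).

(1) the caption isn't part of the story world, so neither is the sound tied to it → non-diegetic.
Sound (2): Luc's footsteps are produced in the story world, so diegetic.
(3) is meta-diegetic: point-of-audition from inside Luc's body; not a sound in the room.
(4) is diegetic: the instrument and the performer are both in the scene.
Meta-diegetic: (3) — that's 1.

1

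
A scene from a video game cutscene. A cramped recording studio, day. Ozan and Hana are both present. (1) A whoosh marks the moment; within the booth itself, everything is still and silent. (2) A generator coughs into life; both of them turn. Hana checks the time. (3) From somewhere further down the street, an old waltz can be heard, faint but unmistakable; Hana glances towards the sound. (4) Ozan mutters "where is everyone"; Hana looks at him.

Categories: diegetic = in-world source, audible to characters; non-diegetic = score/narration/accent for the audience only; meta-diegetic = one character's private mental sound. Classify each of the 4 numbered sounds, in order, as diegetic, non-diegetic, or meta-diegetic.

non-diegetic, diegetic, diegetic, diegetic

(1) is non-diegetic: it's a sound-design accent with no in-world source; no one in the scene can hear it.
(2) the sound comes from a generator physically present in the location → diegetic.
Sound (3): it's coming from somewhere further down the street — a location within the story world — and Hana reacts, so diegetic.
Sound (4): Ozan is a character speaking aloud in the scene, so diegetic.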